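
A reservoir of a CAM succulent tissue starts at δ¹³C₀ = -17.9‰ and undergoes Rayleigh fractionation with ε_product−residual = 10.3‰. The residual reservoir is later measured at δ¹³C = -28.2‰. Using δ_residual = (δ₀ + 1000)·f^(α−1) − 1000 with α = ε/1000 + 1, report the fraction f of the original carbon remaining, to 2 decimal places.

α − 1 = ε/1000 = 0.0103
(δ_res + 1000)/(δ₀ + 1000) = (-28.2 + 1000)/(-17.9 + 1000) = 971.8/982.1 = 0.989512
f = 0.989512^(1/0.0103) = exp(ln(0.989512)/0.0103) = exp(-0.01054/0.0103)
f = exp(-1.0236) = 0.3593

0.36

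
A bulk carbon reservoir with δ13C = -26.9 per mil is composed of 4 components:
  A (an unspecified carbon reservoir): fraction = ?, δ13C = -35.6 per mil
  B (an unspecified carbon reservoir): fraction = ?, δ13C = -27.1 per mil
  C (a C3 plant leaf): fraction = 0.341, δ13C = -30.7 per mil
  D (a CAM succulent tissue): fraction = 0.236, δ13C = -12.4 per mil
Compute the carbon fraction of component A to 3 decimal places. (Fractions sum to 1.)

Let f_A and f_B be the unknown fractions; fractions sum to 1 so f_A + f_B = 0.423.
Mass balance: Σ fᵢ·δᵢ = δ_bulk ⇒ f_A·(-35.6) + f_B·(-27.1) = -26.9 − (-13.395) = -13.505
Substitute f_B = 0.423 − f_A:
f_A·(-35.6 − -27.1) = -13.505 − 0.423×(-27.1) = -2.042
f_A = -2.042 / -8.5 = 0.2402

0.240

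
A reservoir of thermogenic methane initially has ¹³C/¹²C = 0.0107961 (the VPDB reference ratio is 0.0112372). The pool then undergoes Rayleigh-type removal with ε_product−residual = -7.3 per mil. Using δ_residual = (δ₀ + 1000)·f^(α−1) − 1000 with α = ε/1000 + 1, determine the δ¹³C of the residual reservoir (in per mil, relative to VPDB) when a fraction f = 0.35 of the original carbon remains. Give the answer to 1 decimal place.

-31.9 per mil

δ₀ = (0.0107961/0.0112372 − 1)×1000 = (0.960746 − 1)×1000 = -39.254 per mil
α − 1 = ε/1000 = -0.0073
f^(α−1) = 0.35^(-0.0073) = 1.007693
δ_res = (-39.254 + 1000) × 1.007693 − 1000 = 968.138 − 1000 = -31.86 per mil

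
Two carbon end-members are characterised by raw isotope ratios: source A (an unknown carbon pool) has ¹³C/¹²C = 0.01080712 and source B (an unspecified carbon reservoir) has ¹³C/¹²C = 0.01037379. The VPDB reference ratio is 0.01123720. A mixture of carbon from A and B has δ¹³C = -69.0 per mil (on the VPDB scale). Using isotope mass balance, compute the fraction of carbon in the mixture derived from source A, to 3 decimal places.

0.203

δ_A = (0.01080712/0.01123720 − 1)×1000 = (0.961727 − 1)×1000 = -38.273 per mil
δ_B = (0.01037379/0.01123720 − 1)×1000 = (0.923165 − 1)×1000 = -76.835 per mil
f_A = (δ_mix − δ_B)/(δ_A − δ_B) = (-69.0 − (-76.835))/(-38.273 − (-76.835))
f_A = 7.835 / 38.562 = 0.2032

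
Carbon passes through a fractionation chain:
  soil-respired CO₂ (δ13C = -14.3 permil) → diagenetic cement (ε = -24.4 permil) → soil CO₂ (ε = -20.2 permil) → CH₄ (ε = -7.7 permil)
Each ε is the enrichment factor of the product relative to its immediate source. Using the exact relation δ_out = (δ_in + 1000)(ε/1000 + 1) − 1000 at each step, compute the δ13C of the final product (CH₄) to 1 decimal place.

-65.0 permil

step 1: δ = (-14.30 + 1000)·(-24.4/1000 + 1) − 1000 = -38.35 permil
step 2: δ = (-38.35 + 1000)·(-20.2/1000 + 1) − 1000 = -57.78 permil
step 3: δ = (-57.78 + 1000)·(-7.7/1000 + 1) − 1000 = -65.03 permil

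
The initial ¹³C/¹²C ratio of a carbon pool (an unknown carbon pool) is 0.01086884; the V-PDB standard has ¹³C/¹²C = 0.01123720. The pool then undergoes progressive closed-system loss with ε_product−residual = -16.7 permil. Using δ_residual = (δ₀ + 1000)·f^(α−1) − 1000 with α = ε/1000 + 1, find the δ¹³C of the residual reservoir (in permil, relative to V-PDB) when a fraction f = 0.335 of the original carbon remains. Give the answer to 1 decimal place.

-15.0 permil

δ₀ = (0.01086884/0.01123720 − 1)×1000 = (0.967220 − 1)×1000 = -32.780 permil
α − 1 = ε/1000 = -0.0167
f^(α−1) = 0.335^(-0.0167) = 1.018431
δ_res = (-32.780 + 1000) × 1.018431 − 1000 = 985.047 − 1000 = -14.95 permil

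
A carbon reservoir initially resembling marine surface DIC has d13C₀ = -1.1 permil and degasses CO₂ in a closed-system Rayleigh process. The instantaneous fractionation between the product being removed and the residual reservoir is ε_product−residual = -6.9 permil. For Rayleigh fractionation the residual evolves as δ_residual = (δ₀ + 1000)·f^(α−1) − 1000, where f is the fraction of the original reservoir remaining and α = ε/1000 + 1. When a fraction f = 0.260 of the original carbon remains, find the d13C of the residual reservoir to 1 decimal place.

Rayleigh residual: δ_res = (δ₀ + 1000)·f^(α−1) − 1000
α = ε/1000 + 1 = 0.99310, so α − 1 = -0.00690
f^(α−1) = 0.260^(-0.00690) = 1.009338
δ_res = (-1.1 + 1000) × 1.009338 − 1000 = 1008.228 − 1000 = 8.23 permil

8.2 permil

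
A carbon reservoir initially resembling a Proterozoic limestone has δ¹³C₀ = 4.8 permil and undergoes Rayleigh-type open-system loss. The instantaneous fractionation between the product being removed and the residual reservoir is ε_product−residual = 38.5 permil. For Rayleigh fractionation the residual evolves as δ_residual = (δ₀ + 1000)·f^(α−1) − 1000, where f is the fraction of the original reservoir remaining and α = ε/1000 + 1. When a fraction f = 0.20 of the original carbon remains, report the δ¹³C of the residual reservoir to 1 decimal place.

Rayleigh residual: δ_res = (δ₀ + 1000)·f^(α−1) − 1000
α = ε/1000 + 1 = 1.03850, so α − 1 = 0.03850
f^(α−1) = 0.20^(0.03850) = 0.939917
δ_res = (4.8 + 1000) × 0.939917 − 1000 = 944.429 − 1000 = -55.57 permil

-55.6 permil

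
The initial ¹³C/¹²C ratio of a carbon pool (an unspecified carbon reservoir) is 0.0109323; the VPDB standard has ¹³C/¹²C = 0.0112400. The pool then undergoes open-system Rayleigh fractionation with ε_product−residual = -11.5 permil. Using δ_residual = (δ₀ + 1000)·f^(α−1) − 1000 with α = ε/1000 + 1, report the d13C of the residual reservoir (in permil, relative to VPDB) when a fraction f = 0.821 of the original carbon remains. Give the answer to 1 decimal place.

δ₀ = (0.0109323/0.0112400 − 1)×1000 = (0.972625 − 1)×1000 = -27.375 permil
α − 1 = ε/1000 = -0.0115
f^(α−1) = 0.821^(-0.0115) = 1.002271
δ_res = (-27.375 + 1000) × 1.002271 − 1000 = 974.833 − 1000 = -25.17 permil

-25.2 permil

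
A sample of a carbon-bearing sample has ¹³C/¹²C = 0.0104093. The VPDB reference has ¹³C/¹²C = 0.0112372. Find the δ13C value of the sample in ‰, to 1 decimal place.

-73.7‰

δ13C = (R_sample / R_standard − 1) × 1000
R_sample / R_standard = 0.0104093 / 0.0112372 = 0.926325
δ13C = (0.926325 − 1) × 1000 = -73.67‰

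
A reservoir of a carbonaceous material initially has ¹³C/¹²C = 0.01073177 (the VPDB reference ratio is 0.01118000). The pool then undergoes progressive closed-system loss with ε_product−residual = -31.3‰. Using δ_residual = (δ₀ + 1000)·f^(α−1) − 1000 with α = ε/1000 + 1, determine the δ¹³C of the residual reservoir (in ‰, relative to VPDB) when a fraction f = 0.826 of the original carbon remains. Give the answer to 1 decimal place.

-34.3‰

δ₀ = (0.01073177/0.01118000 − 1)×1000 = (0.959908 − 1)×1000 = -40.092‰
α − 1 = ε/1000 = -0.0313
f^(α−1) = 0.826^(-0.0313) = 1.006001
δ_res = (-40.092 + 1000) × 1.006001 − 1000 = 965.669 − 1000 = -34.33‰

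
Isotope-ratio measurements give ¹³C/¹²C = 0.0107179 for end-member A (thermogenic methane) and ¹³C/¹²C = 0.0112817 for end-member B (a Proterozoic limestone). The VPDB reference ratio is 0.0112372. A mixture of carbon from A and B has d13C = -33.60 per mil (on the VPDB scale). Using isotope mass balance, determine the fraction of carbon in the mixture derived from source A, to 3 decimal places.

0.749

δ_A = (0.0107179/0.0112372 − 1)×1000 = (0.953787 − 1)×1000 = -46.213 per mil
δ_B = (0.0112817/0.0112372 − 1)×1000 = (1.003960 − 1)×1000 = 3.960 per mil
f_A = (δ_mix − δ_B)/(δ_A − δ_B) = (-33.60 − (3.960))/(-46.213 − (3.960))
f_A = -37.560 / -50.173 = 0.7486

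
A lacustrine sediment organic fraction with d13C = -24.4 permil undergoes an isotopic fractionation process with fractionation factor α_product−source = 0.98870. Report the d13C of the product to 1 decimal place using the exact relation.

δ_product = (δ_source + 1000)·α − 1000
δ_product = (-24.4 + 1000) × 0.98870 − 1000
δ_product = 964.576 − 1000 = -35.42 permil

-35.4 permil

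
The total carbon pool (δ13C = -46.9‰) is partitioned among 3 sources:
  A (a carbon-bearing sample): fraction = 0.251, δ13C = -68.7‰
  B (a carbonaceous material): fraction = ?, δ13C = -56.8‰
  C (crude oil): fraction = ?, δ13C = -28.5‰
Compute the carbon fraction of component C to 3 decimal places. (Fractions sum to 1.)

0.455

Let f_C and f_B be the unknown fractions; fractions sum to 1 so f_C + f_B = 0.749.
Mass balance: Σ fᵢ·δᵢ = δ_bulk ⇒ f_C·(-28.5) + f_B·(-56.8) = -46.9 − (-17.244) = -29.656
Substitute f_B = 0.749 − f_C:
f_C·(-28.5 − -56.8) = -29.656 − 0.749×(-56.8) = 12.887
f_C = 12.887 / 28.3 = 0.4554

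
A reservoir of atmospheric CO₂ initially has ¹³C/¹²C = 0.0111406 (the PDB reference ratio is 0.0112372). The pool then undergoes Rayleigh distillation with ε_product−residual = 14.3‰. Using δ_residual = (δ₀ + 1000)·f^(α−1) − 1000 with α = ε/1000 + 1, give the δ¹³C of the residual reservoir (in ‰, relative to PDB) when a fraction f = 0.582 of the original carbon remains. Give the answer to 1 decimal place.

δ₀ = (0.0111406/0.0112372 − 1)×1000 = (0.991404 − 1)×1000 = -8.596‰
α − 1 = ε/1000 = 0.0143
f^(α−1) = 0.582^(0.0143) = 0.992290
δ_res = (-8.596 + 1000) × 0.992290 − 1000 = 983.759 − 1000 = -16.24‰

-16.2‰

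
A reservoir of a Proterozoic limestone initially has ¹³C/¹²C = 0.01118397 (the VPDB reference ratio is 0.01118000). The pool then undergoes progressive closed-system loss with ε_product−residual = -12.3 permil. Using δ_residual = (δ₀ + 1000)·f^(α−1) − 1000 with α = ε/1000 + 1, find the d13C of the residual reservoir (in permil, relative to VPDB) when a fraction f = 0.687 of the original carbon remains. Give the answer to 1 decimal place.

δ₀ = (0.01118397/0.01118000 − 1)×1000 = (1.000355 − 1)×1000 = 0.355 permil
α − 1 = ε/1000 = -0.0123
f^(α−1) = 0.687^(-0.0123) = 1.004628
δ_res = (0.355 + 1000) × 1.004628 − 1000 = 1004.985 − 1000 = 4.99 permil

5.0 permil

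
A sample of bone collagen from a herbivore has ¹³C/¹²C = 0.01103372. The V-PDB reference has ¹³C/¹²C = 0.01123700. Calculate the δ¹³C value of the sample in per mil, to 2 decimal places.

δ¹³C = (R_sample / R_standard − 1) × 1000
R_sample / R_standard = 0.01103372 / 0.01123700 = 0.981910
δ¹³C = (0.981910 − 1) × 1000 = -18.090 per mil

-18.09 per mil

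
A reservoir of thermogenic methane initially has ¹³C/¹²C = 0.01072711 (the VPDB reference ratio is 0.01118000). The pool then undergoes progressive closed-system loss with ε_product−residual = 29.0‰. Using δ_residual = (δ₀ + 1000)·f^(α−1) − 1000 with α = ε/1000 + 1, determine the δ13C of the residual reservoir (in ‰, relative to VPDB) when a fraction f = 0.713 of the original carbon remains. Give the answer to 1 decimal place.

-49.9‰

δ₀ = (0.01072711/0.01118000 − 1)×1000 = (0.959491 − 1)×1000 = -40.509‰
α − 1 = ε/1000 = 0.0290
f^(α−1) = 0.713^(0.0290) = 0.990238
δ_res = (-40.509 + 1000) × 0.990238 − 1000 = 950.125 − 1000 = -49.88‰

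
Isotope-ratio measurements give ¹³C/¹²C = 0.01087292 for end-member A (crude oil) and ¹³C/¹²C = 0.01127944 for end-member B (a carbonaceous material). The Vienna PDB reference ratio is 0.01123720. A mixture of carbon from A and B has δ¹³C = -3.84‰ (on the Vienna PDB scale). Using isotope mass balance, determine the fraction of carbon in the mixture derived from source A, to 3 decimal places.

0.210

δ_A = (0.01087292/0.01123720 − 1)×1000 = (0.967583 − 1)×1000 = -32.417‰
δ_B = (0.01127944/0.01123720 − 1)×1000 = (1.003759 − 1)×1000 = 3.759‰
f_A = (δ_mix − δ_B)/(δ_A − δ_B) = (-3.84 − (3.759))/(-32.417 − (3.759))
f_A = -7.599 / -36.176 = 0.2101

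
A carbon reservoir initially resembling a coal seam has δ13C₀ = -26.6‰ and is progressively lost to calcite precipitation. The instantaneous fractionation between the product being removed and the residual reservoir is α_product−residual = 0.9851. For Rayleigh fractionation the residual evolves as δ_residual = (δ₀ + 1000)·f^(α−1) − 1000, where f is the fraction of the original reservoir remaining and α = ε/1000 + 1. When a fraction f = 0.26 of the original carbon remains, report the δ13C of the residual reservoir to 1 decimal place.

Rayleigh residual: δ_res = (δ₀ + 1000)·f^(α−1) − 1000
α − 1 = -0.01490
f^(α−1) = 0.26^(-0.01490) = 1.020274
δ_res = (-26.6 + 1000) × 1.020274 − 1000 = 993.135 − 1000 = -6.87‰

-6.9‰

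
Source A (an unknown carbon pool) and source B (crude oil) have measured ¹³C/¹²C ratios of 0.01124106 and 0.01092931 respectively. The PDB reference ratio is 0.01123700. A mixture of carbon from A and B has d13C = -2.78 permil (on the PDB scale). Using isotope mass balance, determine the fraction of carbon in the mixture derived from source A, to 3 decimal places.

0.887

δ_A = (0.01124106/0.01123700 − 1)×1000 = (1.000361 − 1)×1000 = 0.361 permil
δ_B = (0.01092931/0.01123700 − 1)×1000 = (0.972618 − 1)×1000 = -27.382 permil
f_A = (δ_mix − δ_B)/(δ_A − δ_B) = (-2.78 − (-27.382))/(0.361 − (-27.382))
f_A = 24.602 / 27.743 = 0.8868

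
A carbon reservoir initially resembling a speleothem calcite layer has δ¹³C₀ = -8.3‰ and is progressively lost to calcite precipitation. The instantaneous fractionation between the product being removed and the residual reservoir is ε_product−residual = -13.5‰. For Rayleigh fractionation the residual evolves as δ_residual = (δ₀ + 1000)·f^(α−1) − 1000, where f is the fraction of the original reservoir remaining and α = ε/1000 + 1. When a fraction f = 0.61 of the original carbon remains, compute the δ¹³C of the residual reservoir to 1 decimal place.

Rayleigh residual: δ_res = (δ₀ + 1000)·f^(α−1) − 1000
α = ε/1000 + 1 = 0.98650, so α − 1 = -0.01350
f^(α−1) = 0.61^(-0.01350) = 1.006695
δ_res = (-8.3 + 1000) × 1.006695 − 1000 = 998.340 − 1000 = -1.66‰

-1.7‰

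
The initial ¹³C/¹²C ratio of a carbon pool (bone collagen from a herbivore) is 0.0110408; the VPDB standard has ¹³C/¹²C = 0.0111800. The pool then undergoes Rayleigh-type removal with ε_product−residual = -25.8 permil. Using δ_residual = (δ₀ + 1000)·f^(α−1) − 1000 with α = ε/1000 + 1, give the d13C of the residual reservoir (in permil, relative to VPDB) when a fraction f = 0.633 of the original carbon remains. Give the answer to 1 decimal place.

-0.7 permil

δ₀ = (0.0110408/0.0111800 − 1)×1000 = (0.987549 − 1)×1000 = -12.451 permil
α − 1 = ε/1000 = -0.0258
f^(α−1) = 0.633^(-0.0258) = 1.011868
δ_res = (-12.451 + 1000) × 1.011868 − 1000 = 999.269 − 1000 = -0.73 permil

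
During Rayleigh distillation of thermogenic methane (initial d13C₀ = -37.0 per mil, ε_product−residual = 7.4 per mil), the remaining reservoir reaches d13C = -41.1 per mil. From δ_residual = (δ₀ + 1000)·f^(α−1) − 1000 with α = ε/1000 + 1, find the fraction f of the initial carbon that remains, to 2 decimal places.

α − 1 = ε/1000 = 0.0074
(δ_res + 1000)/(δ₀ + 1000) = (-41.1 + 1000)/(-37.0 + 1000) = 958.9/963.0 = 0.995742
f = 0.995742^(1/0.0074) = exp(ln(0.995742)/0.0074) = exp(-0.00427/0.0074)
f = exp(-0.5766) = 0.5618

0.56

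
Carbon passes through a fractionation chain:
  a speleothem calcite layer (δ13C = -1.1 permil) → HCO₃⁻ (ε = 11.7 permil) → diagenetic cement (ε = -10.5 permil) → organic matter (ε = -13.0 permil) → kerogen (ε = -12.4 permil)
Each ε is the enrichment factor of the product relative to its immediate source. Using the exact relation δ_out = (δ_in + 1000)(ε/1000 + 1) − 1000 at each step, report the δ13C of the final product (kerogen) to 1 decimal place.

-25.3 permil

step 1: δ = (-1.10 + 1000)·(11.7/1000 + 1) − 1000 = 10.59 permil
step 2: δ = (10.59 + 1000)·(-10.5/1000 + 1) − 1000 = -0.02 permil
step 3: δ = (-0.02 + 1000)·(-13.0/1000 + 1) − 1000 = -13.02 permil
step 4: δ = (-13.02 + 1000)·(-12.4/1000 + 1) − 1000 = -25.26 permil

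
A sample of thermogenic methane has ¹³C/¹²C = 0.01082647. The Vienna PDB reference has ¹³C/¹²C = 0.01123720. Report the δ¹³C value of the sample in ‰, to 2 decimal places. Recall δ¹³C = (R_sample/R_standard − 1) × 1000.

-36.55‰

δ¹³C = (R_sample / R_standard − 1) × 1000
R_sample / R_standard = 0.01082647 / 0.01123720 = 0.963449
δ¹³C = (0.963449 − 1) × 1000 = -36.551‰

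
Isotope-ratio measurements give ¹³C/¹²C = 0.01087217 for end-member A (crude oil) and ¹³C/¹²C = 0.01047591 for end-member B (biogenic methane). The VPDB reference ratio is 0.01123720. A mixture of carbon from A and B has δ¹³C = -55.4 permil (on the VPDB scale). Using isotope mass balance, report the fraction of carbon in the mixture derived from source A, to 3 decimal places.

0.350

δ_A = (0.01087217/0.01123720 − 1)×1000 = (0.967516 − 1)×1000 = -32.484 permil
δ_B = (0.01047591/0.01123720 − 1)×1000 = (0.932253 − 1)×1000 = -67.747 permil
f_A = (δ_mix − δ_B)/(δ_A − δ_B) = (-55.4 − (-67.747))/(-32.484 − (-67.747))
f_A = 12.347 / 35.263 = 0.3501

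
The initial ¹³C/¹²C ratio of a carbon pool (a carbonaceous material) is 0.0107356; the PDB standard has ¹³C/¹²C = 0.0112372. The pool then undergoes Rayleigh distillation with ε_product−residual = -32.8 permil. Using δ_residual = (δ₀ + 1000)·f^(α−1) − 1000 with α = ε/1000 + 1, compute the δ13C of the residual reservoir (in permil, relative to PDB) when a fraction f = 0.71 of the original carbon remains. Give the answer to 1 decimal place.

δ₀ = (0.0107356/0.0112372 − 1)×1000 = (0.955363 − 1)×1000 = -44.637 permil
α − 1 = ε/1000 = -0.0328
f^(α−1) = 0.71^(-0.0328) = 1.011297
δ_res = (-44.637 + 1000) × 1.011297 − 1000 = 966.155 − 1000 = -33.84 permil

-33.8 permil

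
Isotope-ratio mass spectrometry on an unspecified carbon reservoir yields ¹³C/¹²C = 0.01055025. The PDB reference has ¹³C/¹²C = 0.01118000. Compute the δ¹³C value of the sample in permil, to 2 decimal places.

-56.33 permil

δ¹³C = (R_sample / R_standard − 1) × 1000
R_sample / R_standard = 0.01055025 / 0.01118000 = 0.943672
δ¹³C = (0.943672 − 1) × 1000 = -56.328 permil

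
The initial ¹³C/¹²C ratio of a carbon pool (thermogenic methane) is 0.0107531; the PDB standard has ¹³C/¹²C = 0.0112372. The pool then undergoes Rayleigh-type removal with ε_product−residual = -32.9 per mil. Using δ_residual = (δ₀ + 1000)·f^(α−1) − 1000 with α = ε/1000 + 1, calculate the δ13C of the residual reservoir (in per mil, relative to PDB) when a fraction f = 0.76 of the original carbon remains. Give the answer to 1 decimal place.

-34.4 per mil

δ₀ = (0.0107531/0.0112372 − 1)×1000 = (0.956920 − 1)×1000 = -43.080 per mil
α − 1 = ε/1000 = -0.0329
f^(α−1) = 0.76^(-0.0329) = 1.009070
δ_res = (-43.080 + 1000) × 1.009070 − 1000 = 965.599 − 1000 = -34.40 per mil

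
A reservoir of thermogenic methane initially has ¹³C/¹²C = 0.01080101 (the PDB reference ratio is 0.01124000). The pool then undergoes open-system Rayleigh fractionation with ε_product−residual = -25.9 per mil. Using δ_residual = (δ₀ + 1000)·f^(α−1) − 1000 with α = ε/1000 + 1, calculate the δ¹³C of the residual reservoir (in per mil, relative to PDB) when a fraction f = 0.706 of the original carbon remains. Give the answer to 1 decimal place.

-30.4 per mil

δ₀ = (0.01080101/0.01124000 − 1)×1000 = (0.960944 − 1)×1000 = -39.056 per mil
α − 1 = ε/1000 = -0.0259
f^(α−1) = 0.706^(-0.0259) = 1.009058
δ_res = (-39.056 + 1000) × 1.009058 − 1000 = 969.648 − 1000 = -30.35 per mil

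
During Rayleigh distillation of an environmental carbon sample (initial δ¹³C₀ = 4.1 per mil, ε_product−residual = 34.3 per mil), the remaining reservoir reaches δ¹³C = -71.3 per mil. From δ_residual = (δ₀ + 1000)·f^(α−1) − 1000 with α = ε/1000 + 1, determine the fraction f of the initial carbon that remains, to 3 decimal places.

0.103

α − 1 = ε/1000 = 0.0343
(δ_res + 1000)/(δ₀ + 1000) = (-71.3 + 1000)/(4.1 + 1000) = 928.7/1004.1 = 0.924908
f = 0.924908^(1/0.0343) = exp(ln(0.924908)/0.0343) = exp(-0.07806/0.0343)
f = exp(-2.2758) = 0.1027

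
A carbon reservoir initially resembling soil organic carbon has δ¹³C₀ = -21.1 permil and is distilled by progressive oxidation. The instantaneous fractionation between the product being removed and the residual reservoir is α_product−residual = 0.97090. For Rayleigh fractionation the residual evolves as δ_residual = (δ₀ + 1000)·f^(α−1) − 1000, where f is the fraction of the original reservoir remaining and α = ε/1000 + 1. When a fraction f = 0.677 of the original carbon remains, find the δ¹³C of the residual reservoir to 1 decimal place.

-9.9 permil

Rayleigh residual: δ_res = (δ₀ + 1000)·f^(α−1) − 1000
α − 1 = -0.02910
f^(α−1) = 0.677^(-0.02910) = 1.011416
δ_res = (-21.1 + 1000) × 1.011416 − 1000 = 990.075 − 1000 = -9.92 permil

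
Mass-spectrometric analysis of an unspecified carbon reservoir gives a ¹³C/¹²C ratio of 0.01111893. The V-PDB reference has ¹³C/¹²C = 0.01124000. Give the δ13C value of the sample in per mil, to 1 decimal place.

-10.8 per mil

δ13C = (R_sample / R_standard − 1) × 1000
R_sample / R_standard = 0.01111893 / 0.01124000 = 0.989229
δ13C = (0.989229 − 1) × 1000 = -10.77 per mil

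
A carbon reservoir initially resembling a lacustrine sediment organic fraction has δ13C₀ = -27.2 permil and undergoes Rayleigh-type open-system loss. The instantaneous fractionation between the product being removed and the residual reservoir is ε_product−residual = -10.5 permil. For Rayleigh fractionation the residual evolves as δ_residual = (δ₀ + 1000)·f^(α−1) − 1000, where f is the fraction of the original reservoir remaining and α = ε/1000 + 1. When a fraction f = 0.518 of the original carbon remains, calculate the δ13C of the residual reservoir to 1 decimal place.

-20.5 permil

Rayleigh residual: δ_res = (δ₀ + 1000)·f^(α−1) − 1000
α = ε/1000 + 1 = 0.98950, so α − 1 = -0.01050
f^(α−1) = 0.518^(-0.01050) = 1.006931
δ_res = (-27.2 + 1000) × 1.006931 − 1000 = 979.542 − 1000 = -20.46 permil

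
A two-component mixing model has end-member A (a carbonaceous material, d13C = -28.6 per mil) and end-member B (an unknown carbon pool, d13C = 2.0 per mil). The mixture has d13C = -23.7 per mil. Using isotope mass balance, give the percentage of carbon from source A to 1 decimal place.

δ_mix = f_A·δ_A + (1 − f_A)·δ_B  ⇒  f_A = (δ_mix − δ_B)/(δ_A − δ_B)
f_A = (-23.7 − (2.0)) / (-28.6 − (2.0))
f_A = -25.7 / -30.6 = 0.8399

84.0%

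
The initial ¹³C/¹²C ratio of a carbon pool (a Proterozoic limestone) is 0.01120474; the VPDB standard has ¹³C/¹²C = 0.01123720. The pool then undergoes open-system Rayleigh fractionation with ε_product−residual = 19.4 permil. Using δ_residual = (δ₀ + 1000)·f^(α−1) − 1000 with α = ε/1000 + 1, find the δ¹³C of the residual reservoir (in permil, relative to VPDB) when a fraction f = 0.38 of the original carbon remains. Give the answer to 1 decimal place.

δ₀ = (0.01120474/0.01123720 − 1)×1000 = (0.997111 − 1)×1000 = -2.889 permil
α − 1 = ε/1000 = 0.0194
f^(α−1) = 0.38^(0.0194) = 0.981404
δ_res = (-2.889 + 1000) × 0.981404 − 1000 = 978.569 − 1000 = -21.43 permil

-21.4 permil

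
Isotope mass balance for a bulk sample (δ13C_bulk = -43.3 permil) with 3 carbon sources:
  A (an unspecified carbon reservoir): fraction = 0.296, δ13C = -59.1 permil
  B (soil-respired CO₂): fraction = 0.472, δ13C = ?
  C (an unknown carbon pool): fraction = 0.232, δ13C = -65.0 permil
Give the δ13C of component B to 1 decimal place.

-22.7 permil

Isotope mass balance: δ_bulk = Σ fᵢ·δᵢ.
-43.3 = 0.296×(-59.1) + 0.472×δ_B + 0.232×(-65.0)
0.472·δ_B = -43.3 − (-32.574) = -10.726
δ_B = -10.726 / 0.472 = -22.73 permil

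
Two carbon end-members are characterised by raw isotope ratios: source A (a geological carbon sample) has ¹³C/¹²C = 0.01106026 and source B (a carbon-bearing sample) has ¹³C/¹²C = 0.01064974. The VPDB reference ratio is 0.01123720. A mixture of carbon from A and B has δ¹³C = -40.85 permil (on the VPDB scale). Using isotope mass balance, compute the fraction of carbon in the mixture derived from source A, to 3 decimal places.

0.313

δ_A = (0.01106026/0.01123720 − 1)×1000 = (0.984254 − 1)×1000 = -15.746 permil
δ_B = (0.01064974/0.01123720 − 1)×1000 = (0.947722 − 1)×1000 = -52.278 permil
f_A = (δ_mix − δ_B)/(δ_A − δ_B) = (-40.85 − (-52.278))/(-15.746 − (-52.278))
f_A = 11.428 / 36.532 = 0.3128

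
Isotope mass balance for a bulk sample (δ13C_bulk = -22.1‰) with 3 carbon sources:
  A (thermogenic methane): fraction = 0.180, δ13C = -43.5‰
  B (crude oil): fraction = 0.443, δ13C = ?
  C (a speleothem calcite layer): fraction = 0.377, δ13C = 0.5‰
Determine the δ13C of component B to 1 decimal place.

Isotope mass balance: δ_bulk = Σ fᵢ·δᵢ.
-22.1 = 0.180×(-43.5) + 0.443×δ_B + 0.377×(0.5)
0.443·δ_B = -22.1 − (-7.641) = -14.459
δ_B = -14.459 / 0.443 = -32.64‰

-32.6‰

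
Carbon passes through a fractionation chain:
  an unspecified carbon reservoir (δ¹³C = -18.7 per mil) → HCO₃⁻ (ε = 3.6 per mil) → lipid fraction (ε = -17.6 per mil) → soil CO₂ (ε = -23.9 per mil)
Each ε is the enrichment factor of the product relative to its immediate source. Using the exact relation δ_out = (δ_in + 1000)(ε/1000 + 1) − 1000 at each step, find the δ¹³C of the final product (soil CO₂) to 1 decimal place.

step 1: δ = (-18.70 + 1000)·(3.6/1000 + 1) − 1000 = -15.17 per mil
step 2: δ = (-15.17 + 1000)·(-17.6/1000 + 1) − 1000 = -32.50 per mil
step 3: δ = (-32.50 + 1000)·(-23.9/1000 + 1) − 1000 = -55.62 per mil

-55.6 per mil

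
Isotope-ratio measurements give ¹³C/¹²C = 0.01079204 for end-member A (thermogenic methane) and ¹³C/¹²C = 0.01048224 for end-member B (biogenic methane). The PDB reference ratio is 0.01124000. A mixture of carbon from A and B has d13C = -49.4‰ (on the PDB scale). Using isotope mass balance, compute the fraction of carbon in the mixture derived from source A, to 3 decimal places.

0.654

δ_A = (0.01079204/0.01124000 − 1)×1000 = (0.960146 − 1)×1000 = -39.854‰
δ_B = (0.01048224/0.01124000 − 1)×1000 = (0.932584 − 1)×1000 = -67.416‰
f_A = (δ_mix − δ_B)/(δ_A − δ_B) = (-49.4 − (-67.416))/(-39.854 − (-67.416))
f_A = 18.016 / 27.562 = 0.6537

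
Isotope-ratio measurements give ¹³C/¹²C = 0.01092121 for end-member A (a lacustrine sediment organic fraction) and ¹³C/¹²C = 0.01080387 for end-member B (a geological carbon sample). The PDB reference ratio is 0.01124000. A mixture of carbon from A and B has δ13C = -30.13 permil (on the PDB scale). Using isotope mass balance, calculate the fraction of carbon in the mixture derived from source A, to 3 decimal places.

δ_A = (0.01092121/0.01124000 − 1)×1000 = (0.971638 − 1)×1000 = -28.362 permil
δ_B = (0.01080387/0.01124000 − 1)×1000 = (0.961198 − 1)×1000 = -38.802 permil
f_A = (δ_mix − δ_B)/(δ_A − δ_B) = (-30.13 − (-38.802))/(-28.362 − (-38.802))
f_A = 8.672 / 10.440 = 0.8307

0.831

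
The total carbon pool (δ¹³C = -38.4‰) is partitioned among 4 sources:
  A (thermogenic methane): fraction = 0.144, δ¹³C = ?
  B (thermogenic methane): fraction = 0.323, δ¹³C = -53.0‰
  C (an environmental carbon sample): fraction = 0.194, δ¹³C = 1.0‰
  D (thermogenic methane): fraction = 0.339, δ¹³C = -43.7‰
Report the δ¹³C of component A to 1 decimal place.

-46.3‰

Isotope mass balance: δ_bulk = Σ fᵢ·δᵢ.
-38.4 = 0.144×δ_A + 0.323×(-53.0) + 0.194×(1.0) + 0.339×(-43.7)
0.144·δ_A = -38.4 − (-31.739) = -6.661
δ_A = -6.661 / 0.144 = -46.25‰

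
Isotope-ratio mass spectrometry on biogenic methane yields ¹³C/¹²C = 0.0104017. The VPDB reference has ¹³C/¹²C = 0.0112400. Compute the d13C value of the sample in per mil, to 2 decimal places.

-74.58 per mil

d13C = (R_sample / R_standard − 1) × 1000
R_sample / R_standard = 0.0104017 / 0.0112400 = 0.925418
d13C = (0.925418 − 1) × 1000 = -74.582 per mil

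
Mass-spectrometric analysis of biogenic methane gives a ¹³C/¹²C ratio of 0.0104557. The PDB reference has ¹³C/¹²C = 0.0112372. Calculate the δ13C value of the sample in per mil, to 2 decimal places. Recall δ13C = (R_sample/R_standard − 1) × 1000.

-69.55 per mil

δ13C = (R_sample / R_standard − 1) × 1000
R_sample / R_standard = 0.0104557 / 0.0112372 = 0.930454
δ13C = (0.930454 − 1) × 1000 = -69.546 per mil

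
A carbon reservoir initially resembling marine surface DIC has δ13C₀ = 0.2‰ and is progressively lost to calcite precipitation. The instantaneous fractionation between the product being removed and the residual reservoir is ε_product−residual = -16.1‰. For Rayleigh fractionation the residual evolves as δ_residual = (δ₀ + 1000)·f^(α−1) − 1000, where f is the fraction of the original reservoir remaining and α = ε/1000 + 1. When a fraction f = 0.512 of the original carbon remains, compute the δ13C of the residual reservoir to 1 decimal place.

11.0‰

Rayleigh residual: δ_res = (δ₀ + 1000)·f^(α−1) − 1000
α = ε/1000 + 1 = 0.98390, so α − 1 = -0.01610
f^(α−1) = 0.512^(-0.01610) = 1.010836
δ_res = (0.2 + 1000) × 1.010836 − 1000 = 1011.038 − 1000 = 11.04‰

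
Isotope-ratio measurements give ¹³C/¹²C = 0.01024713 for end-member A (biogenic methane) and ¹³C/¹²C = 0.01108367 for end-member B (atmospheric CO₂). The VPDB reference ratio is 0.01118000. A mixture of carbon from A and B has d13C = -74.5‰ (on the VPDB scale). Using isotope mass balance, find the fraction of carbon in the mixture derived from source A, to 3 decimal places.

δ_A = (0.01024713/0.01118000 − 1)×1000 = (0.916559 − 1)×1000 = -83.441‰
δ_B = (0.01108367/0.01118000 − 1)×1000 = (0.991384 − 1)×1000 = -8.616‰
f_A = (δ_mix − δ_B)/(δ_A − δ_B) = (-74.5 − (-8.616))/(-83.441 − (-8.616))
f_A = -65.884 / -74.825 = 0.8805

0.881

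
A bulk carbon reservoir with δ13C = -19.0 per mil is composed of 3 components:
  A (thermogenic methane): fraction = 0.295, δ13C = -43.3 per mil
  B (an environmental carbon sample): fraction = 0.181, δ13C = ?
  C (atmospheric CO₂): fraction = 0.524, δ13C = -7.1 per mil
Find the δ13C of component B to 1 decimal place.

Isotope mass balance: δ_bulk = Σ fᵢ·δᵢ.
-19.0 = 0.295×(-43.3) + 0.181×δ_B + 0.524×(-7.1)
0.181·δ_B = -19.0 − (-16.494) = -2.506
δ_B = -2.506 / 0.181 = -13.85 per mil

-13.8 per mil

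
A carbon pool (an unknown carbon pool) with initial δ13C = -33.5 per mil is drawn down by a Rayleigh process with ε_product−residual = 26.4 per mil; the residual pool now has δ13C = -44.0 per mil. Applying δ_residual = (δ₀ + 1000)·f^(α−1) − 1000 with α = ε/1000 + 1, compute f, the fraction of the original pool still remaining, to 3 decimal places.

α − 1 = ε/1000 = 0.0264
(δ_res + 1000)/(δ₀ + 1000) = (-44.0 + 1000)/(-33.5 + 1000) = 956.0/966.5 = 0.989136
f = 0.989136^(1/0.0264) = exp(ln(0.989136)/0.0264) = exp(-0.01092/0.0264)
f = exp(-0.4138) = 0.6612

0.661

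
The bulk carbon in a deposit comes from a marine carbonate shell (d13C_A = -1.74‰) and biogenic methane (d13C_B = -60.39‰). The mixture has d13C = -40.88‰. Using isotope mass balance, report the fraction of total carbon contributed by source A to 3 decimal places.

δ_mix = f_A·δ_A + (1 − f_A)·δ_B  ⇒  f_A = (δ_mix − δ_B)/(δ_A − δ_B)
f_A = (-40.88 − (-60.39)) / (-1.74 − (-60.39))
f_A = 19.51 / 58.65 = 0.3327

0.333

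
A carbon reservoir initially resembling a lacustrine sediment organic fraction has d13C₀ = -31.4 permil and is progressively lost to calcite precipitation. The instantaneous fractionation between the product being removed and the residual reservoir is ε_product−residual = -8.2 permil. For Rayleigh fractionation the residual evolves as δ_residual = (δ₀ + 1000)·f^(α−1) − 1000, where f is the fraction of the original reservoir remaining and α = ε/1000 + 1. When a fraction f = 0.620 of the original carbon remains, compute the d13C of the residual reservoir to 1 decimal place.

-27.6 permil

Rayleigh residual: δ_res = (δ₀ + 1000)·f^(α−1) − 1000
α = ε/1000 + 1 = 0.99180, so α − 1 = -0.00820
f^(α−1) = 0.620^(-0.00820) = 1.003928
δ_res = (-31.4 + 1000) × 1.003928 − 1000 = 972.404 − 1000 = -27.60 permil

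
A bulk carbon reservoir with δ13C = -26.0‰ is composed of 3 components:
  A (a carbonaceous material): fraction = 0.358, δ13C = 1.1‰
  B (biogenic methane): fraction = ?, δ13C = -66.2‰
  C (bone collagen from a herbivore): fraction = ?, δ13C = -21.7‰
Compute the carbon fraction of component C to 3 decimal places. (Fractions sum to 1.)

Let f_C and f_B be the unknown fractions; fractions sum to 1 so f_C + f_B = 0.642.
Mass balance: Σ fᵢ·δᵢ = δ_bulk ⇒ f_C·(-21.7) + f_B·(-66.2) = -26.0 − (0.394) = -26.394
Substitute f_B = 0.642 − f_C:
f_C·(-21.7 − -66.2) = -26.394 − 0.642×(-66.2) = 16.107
f_C = 16.107 / 44.5 = 0.3619

0.362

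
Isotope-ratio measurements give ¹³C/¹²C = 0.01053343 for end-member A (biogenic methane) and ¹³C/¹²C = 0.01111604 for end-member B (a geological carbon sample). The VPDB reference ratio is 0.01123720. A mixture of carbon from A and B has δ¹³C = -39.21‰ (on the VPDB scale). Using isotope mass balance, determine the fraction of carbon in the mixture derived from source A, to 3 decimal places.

0.548

δ_A = (0.01053343/0.01123720 − 1)×1000 = (0.937371 − 1)×1000 = -62.629‰
δ_B = (0.01111604/0.01123720 − 1)×1000 = (0.989218 − 1)×1000 = -10.782‰
f_A = (δ_mix − δ_B)/(δ_A − δ_B) = (-39.21 − (-10.782))/(-62.629 − (-10.782))
f_A = -28.428 / -51.847 = 0.5483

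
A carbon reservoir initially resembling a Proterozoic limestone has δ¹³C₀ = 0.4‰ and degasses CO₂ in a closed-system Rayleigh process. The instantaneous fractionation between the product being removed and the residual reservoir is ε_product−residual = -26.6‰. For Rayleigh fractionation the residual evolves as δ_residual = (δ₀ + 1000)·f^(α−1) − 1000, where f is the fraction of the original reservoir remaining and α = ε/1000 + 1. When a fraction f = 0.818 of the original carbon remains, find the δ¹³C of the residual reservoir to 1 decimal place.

5.8‰

Rayleigh residual: δ_res = (δ₀ + 1000)·f^(α−1) − 1000
α = ε/1000 + 1 = 0.97340, so α − 1 = -0.02660
f^(α−1) = 0.818^(-0.02660) = 1.005358
δ_res = (0.4 + 1000) × 1.005358 − 1000 = 1005.760 − 1000 = 5.76‰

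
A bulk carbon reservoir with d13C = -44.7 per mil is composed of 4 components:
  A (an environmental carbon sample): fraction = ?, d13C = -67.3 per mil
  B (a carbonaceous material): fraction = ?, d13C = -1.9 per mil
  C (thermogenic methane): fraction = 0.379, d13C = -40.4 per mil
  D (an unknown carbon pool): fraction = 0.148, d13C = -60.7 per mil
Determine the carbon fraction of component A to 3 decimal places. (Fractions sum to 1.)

0.298

Let f_A and f_B be the unknown fractions; fractions sum to 1 so f_A + f_B = 0.473.
Mass balance: Σ fᵢ·δᵢ = δ_bulk ⇒ f_A·(-67.3) + f_B·(-1.9) = -44.7 − (-24.295) = -20.405
Substitute f_B = 0.473 − f_A:
f_A·(-67.3 − -1.9) = -20.405 − 0.473×(-1.9) = -19.506
f_A = -19.506 / -65.4 = 0.2983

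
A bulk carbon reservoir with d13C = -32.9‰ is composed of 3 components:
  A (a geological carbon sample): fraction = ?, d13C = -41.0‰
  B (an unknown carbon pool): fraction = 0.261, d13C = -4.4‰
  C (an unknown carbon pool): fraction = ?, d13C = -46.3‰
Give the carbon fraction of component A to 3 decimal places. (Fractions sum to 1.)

0.465

Let f_A and f_C be the unknown fractions; fractions sum to 1 so f_A + f_C = 0.739.
Mass balance: Σ fᵢ·δᵢ = δ_bulk ⇒ f_A·(-41.0) + f_C·(-46.3) = -32.9 − (-1.148) = -31.752
Substitute f_C = 0.739 − f_A:
f_A·(-41.0 − -46.3) = -31.752 − 0.739×(-46.3) = 2.464
f_A = 2.464 / 5.3 = 0.4649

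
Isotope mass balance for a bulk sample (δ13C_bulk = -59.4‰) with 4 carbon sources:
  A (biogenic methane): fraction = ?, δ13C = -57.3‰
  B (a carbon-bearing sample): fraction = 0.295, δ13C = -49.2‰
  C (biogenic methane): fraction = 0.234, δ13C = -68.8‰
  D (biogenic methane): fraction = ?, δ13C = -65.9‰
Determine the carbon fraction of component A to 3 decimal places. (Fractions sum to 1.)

Let f_A and f_D be the unknown fractions; fractions sum to 1 so f_A + f_D = 0.471.
Mass balance: Σ fᵢ·δᵢ = δ_bulk ⇒ f_A·(-57.3) + f_D·(-65.9) = -59.4 − (-30.613) = -28.787
Substitute f_D = 0.471 − f_A:
f_A·(-57.3 − -65.9) = -28.787 − 0.471×(-65.9) = 2.252
f_A = 2.252 / 8.6 = 0.2619

0.262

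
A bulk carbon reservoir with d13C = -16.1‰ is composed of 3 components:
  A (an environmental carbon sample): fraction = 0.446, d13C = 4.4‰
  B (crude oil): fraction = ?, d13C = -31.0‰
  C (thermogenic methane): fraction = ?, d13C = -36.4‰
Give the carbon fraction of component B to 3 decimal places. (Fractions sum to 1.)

0.389

Let f_B and f_C be the unknown fractions; fractions sum to 1 so f_B + f_C = 0.554.
Mass balance: Σ fᵢ·δᵢ = δ_bulk ⇒ f_B·(-31.0) + f_C·(-36.4) = -16.1 − (1.962) = -18.062
Substitute f_C = 0.554 − f_B:
f_B·(-31.0 − -36.4) = -18.062 − 0.554×(-36.4) = 2.103
f_B = 2.103 / 5.4 = 0.3895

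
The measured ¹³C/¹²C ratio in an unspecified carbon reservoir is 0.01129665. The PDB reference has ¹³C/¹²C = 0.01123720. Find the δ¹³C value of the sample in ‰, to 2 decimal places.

δ¹³C = (R_sample / R_standard − 1) × 1000
R_sample / R_standard = 0.01129665 / 0.01123720 = 1.005290
δ¹³C = (1.005290 − 1) × 1000 = 5.290‰

5.29‰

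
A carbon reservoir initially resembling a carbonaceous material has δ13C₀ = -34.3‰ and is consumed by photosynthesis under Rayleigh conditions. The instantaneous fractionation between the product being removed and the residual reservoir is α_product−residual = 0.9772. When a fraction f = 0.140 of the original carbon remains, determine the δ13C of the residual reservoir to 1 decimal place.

10.0‰

Rayleigh residual: δ_res = (δ₀ + 1000)·f^(α−1) − 1000
α − 1 = -0.02280
f^(α−1) = 0.140^(-0.02280) = 1.045847
δ_res = (-34.3 + 1000) × 1.045847 − 1000 = 1009.975 − 1000 = 9.97‰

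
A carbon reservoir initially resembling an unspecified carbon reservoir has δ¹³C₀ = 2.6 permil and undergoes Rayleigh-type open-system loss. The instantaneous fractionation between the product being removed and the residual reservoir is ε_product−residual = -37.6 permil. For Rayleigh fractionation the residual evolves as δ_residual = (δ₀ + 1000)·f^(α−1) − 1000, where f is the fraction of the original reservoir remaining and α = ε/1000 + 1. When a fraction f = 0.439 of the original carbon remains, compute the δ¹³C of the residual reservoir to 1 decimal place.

Rayleigh residual: δ_res = (δ₀ + 1000)·f^(α−1) − 1000
α = ε/1000 + 1 = 0.96240, so α − 1 = -0.03760
f^(α−1) = 0.439^(-0.03760) = 1.031438
δ_res = (2.6 + 1000) × 1.031438 − 1000 = 1034.120 − 1000 = 34.12 permil

34.1 permil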